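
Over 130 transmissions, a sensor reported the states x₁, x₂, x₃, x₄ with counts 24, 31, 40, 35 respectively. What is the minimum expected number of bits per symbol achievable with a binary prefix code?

2 bits/symbol

Probabilities are the counts divided by 130.
Repeatedly combine the two least-probable nodes; the expected code length is the sum of the merged weights.
merge 12/65 + 31/130 → 11/26
merge 7/26 + 4/13 → 15/26
merge 11/26 + 15/26 → 1
L = 11/26 + 15/26 + 1 = 2 bits/symbol.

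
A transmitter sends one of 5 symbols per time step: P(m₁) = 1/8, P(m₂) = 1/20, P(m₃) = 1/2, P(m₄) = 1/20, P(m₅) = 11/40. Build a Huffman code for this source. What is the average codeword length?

1.825 bits/symbol

Repeatedly combine the two least-probable nodes; the expected code length is the sum of the merged weights.
merge 1/20 + 1/20 → 1/10
merge 1/10 + 1/8 → 9/40
merge 9/40 + 11/40 → 1/2
merge 1/2 + 1/2 → 1
L = 1/10 + 9/40 + 1/2 + 1 = 73/40 = 1.825 bits/symbol.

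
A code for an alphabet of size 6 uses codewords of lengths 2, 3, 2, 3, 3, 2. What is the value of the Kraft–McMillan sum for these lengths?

1.125

With common denominator 2^3 = 8: Σ 2^(−ℓᵢ) = 2/8 + 1/8 + 2/8 + 1/8 + 1/8 + 2/8 = 9/8 = 1.125.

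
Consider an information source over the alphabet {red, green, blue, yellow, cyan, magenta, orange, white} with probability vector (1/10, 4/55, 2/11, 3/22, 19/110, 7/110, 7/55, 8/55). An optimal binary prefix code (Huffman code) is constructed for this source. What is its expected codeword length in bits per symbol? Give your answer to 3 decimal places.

2.955 bits/symbol

Repeatedly combine the two least-probable nodes; the expected code length is the sum of the merged weights.
merge 7/110 + 4/55 → 3/22
merge 1/10 + 7/55 → 5/22
merge 3/22 + 3/22 → 3/11
merge 8/55 + 19/110 → 7/22
merge 2/11 + 5/22 → 9/22
merge 3/11 + 7/22 → 13/22
merge 9/22 + 13/22 → 1
L = 3/22 + 5/22 + 3/11 + 7/22 + 9/22 + 13/22 + 1 = 65/22 ≈ 2.955 bits/symbol.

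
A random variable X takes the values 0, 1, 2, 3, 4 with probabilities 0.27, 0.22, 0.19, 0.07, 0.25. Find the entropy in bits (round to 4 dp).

2.2144 bits

H = −Σ pᵢ log₂ pᵢ.
−0.27·log₂(0.27) = 0.5100
−0.22·log₂(0.22) = 0.4806
−0.19·log₂(0.19) = 0.4552
−0.07·log₂(0.07) = 0.2686
−0.25·log₂(0.25) = 0.5000
Sum ≈ 2.2144 → 2.2144 bits.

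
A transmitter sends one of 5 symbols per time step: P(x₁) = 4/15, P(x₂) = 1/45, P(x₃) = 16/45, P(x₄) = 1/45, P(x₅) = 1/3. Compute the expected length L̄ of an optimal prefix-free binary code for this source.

Repeatedly combine the two least-probable nodes; the expected code length is the sum of the merged weights.
merge 1/45 + 1/45 → 2/45
merge 2/45 + 4/15 → 14/45
merge 14/45 + 1/3 → 29/45
merge 16/45 + 29/45 → 1
L = 2/45 + 14/45 + 29/45 + 1 = 2 bits/symbol.

2 bits/symbol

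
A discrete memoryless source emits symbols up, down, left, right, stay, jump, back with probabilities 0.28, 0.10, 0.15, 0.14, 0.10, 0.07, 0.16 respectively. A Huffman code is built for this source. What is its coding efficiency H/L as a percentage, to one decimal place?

Entropy H = −Σ p log₂ p ≈ 2.6778 bits.
Huffman merges: 7/100+1/10→17/100; 1/10+7/50→6/25; 3/20+4/25→31/100; 17/100+6/25→41/100; 7/25+31/100→59/100; 41/100+59/100→1. L = 68/25 ≈ 2.7200.
Efficiency = H/L = 2.6778/2.7200 = 98.4%.

98.4%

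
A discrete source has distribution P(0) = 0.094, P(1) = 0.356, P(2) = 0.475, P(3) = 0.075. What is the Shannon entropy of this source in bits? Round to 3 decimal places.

1.642 bits

H = −Σ pᵢ log₂ pᵢ.
−0.094·log₂(0.094) = 0.3207
−0.356·log₂(0.356) = 0.5305
−0.475·log₂(0.475) = 0.5102
−0.075·log₂(0.075) = 0.2803
Sum ≈ 1.6415 → 1.642 bits.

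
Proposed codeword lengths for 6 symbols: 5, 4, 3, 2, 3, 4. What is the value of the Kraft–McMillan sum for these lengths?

With common denominator 2^5 = 32: Σ 2^(−ℓᵢ) = 1/32 + 2/32 + 4/32 + 8/32 + 4/32 + 2/32 = 21/32 = 0.65625.

0.65625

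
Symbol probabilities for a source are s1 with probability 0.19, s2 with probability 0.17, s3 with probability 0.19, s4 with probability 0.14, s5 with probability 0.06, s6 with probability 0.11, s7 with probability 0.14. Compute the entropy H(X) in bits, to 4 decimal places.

2.7331 bits

H = −Σ pᵢ log₂ pᵢ.
−0.19·log₂(0.19) = 0.4552
−0.17·log₂(0.17) = 0.4346
−0.19·log₂(0.19) = 0.4552
−0.14·log₂(0.14) = 0.3971
−0.06·log₂(0.06) = 0.2435
−0.11·log₂(0.11) = 0.3503
−0.14·log₂(0.14) = 0.3971
Sum ≈ 2.7331 → 2.7331 bits.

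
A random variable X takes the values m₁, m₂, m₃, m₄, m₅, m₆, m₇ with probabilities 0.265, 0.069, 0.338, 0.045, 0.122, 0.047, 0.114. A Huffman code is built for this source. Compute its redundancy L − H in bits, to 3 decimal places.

Entropy H = −Σ p log₂ p ≈ 2.4389 bits.
Huffman merges: 9/200+47/1000→23/250; 69/1000+23/250→161/1000; 57/500+61/500→59/250; 161/1000+59/250→397/1000; 53/200+169/500→603/1000; 397/1000+603/1000→1. L = 2489/1000 ≈ 2.4890.
L − H = 2.4890 − 2.4389 = 0.050 bits.

0.050 bits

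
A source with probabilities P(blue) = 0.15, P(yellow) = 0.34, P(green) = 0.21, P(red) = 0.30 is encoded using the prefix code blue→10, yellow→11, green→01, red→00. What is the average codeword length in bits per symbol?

L̄ = Σ pᵢ·ℓᵢ = 0.15·2 + 0.34·2 + 0.21·2 + 0.30·2 = 2 bits/symbol.

2 bits/symbol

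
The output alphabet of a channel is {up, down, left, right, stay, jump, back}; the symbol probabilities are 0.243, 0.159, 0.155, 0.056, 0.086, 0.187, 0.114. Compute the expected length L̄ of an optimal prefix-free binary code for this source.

2.712 bits/symbol

Repeatedly combine the two least-probable nodes; the expected code length is the sum of the merged weights.
merge 7/125 + 43/500 → 71/500
merge 57/500 + 71/500 → 32/125
merge 31/200 + 159/1000 → 157/500
merge 187/1000 + 243/1000 → 43/100
merge 32/125 + 157/500 → 57/100
merge 43/100 + 57/100 → 1
L = 71/500 + 32/125 + 157/500 + 43/100 + 57/100 + 1 = 339/125 = 2.712 bits/symbol.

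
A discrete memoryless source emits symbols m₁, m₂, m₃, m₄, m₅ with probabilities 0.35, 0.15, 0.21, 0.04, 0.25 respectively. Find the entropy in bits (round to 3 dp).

H = −Σ pᵢ log₂ pᵢ.
−0.35·log₂(0.35) = 0.5301
−0.15·log₂(0.15) = 0.4105
−0.21·log₂(0.21) = 0.4728
−0.04·log₂(0.04) = 0.1858
−0.25·log₂(0.25) = 0.5000
Sum ≈ 2.0992 → 2.099 bits.

2.099 bits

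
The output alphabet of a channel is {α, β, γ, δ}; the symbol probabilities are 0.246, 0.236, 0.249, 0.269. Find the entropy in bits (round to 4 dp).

H = −Σ pᵢ log₂ pᵢ.
−0.246·log₂(0.246) = 0.4977
−0.236·log₂(0.236) = 0.4916
−0.249·log₂(0.249) = 0.4994
−0.269·log₂(0.269) = 0.5096
Sum ≈ 1.9984 → 1.9984 bits.

1.9984 bits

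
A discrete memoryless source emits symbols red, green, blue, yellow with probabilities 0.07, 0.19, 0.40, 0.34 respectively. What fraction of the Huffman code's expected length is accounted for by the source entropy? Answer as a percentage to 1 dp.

Entropy H = −Σ p log₂ p ≈ 1.7817 bits.
Huffman merges: 7/100+19/100→13/50; 13/50+17/50→3/5; 2/5+3/5→1. L = 93/50 ≈ 1.8600.
Efficiency = H/L = 1.7817/1.8600 = 95.8%.

95.8%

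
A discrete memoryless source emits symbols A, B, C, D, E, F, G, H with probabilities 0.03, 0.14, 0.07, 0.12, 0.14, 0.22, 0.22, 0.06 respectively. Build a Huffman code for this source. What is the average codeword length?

2.81 bits/symbol

Repeatedly combine the two least-probable nodes; the expected code length is the sum of the merged weights.
merge 3/100 + 3/50 → 9/100
merge 7/100 + 9/100 → 4/25
merge 3/25 + 7/50 → 13/50
merge 7/50 + 4/25 → 3/10
merge 11/50 + 11/50 → 11/25
merge 13/50 + 3/10 → 14/25
merge 11/25 + 14/25 → 1
L = 9/100 + 4/25 + 13/50 + 3/10 + 11/25 + 14/25 + 1 = 281/100 = 2.81 bits/symbol.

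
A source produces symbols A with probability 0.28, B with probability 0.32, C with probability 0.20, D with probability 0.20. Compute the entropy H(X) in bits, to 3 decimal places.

H = −Σ pᵢ log₂ pᵢ.
−0.28·log₂(0.28) = 0.5142
−0.32·log₂(0.32) = 0.5260
−0.20·log₂(0.20) = 0.4644
−0.20·log₂(0.20) = 0.4644
Sum ≈ 1.9690 → 1.969 bits.

1.969 bits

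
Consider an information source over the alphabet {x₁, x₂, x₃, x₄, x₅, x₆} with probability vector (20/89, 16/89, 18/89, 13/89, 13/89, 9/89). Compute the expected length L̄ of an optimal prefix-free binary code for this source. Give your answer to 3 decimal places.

2.573 bits/symbol

Repeatedly combine the two least-probable nodes; the expected code length is the sum of the merged weights.
merge 9/89 + 13/89 → 22/89
merge 13/89 + 16/89 → 29/89
merge 18/89 + 20/89 → 38/89
merge 22/89 + 29/89 → 51/89
merge 38/89 + 51/89 → 1
L = 22/89 + 29/89 + 38/89 + 51/89 + 1 = 229/89 ≈ 2.573 bits/symbol.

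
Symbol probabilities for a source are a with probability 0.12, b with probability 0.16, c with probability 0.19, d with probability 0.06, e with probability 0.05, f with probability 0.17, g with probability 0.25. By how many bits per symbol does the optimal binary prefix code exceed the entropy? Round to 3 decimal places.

0.030 bits

Entropy H = −Σ p log₂ p ≈ 2.6395 bits.
Huffman merges: 1/20+3/50→11/100; 11/100+3/25→23/100; 4/25+17/100→33/100; 19/100+23/100→21/50; 1/4+33/100→29/50; 21/50+29/50→1. L = 267/100 ≈ 2.6700.
L − H = 2.6700 − 2.6395 = 0.030 bits.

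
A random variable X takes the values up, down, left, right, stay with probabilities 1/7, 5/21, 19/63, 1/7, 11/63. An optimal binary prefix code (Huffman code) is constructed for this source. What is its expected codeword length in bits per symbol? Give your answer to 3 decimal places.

Repeatedly combine the two least-probable nodes; the expected code length is the sum of the merged weights.
merge 1/7 + 1/7 → 2/7
merge 11/63 + 5/21 → 26/63
merge 2/7 + 19/63 → 37/63
merge 26/63 + 37/63 → 1
L = 2/7 + 26/63 + 37/63 + 1 = 16/7 ≈ 2.286 bits/symbol.

2.286 bits/symbol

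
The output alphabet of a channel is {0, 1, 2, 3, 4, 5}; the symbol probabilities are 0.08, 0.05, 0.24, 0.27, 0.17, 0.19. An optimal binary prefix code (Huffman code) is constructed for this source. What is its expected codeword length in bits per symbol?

2.43 bits/symbol

Repeatedly combine the two least-probable nodes; the expected code length is the sum of the merged weights.
merge 1/20 + 2/25 → 13/100
merge 13/100 + 17/100 → 3/10
merge 19/100 + 6/25 → 43/100
merge 27/100 + 3/10 → 57/100
merge 43/100 + 57/100 → 1
L = 13/100 + 3/10 + 43/100 + 57/100 + 1 = 243/100 = 2.43 bits/symbol.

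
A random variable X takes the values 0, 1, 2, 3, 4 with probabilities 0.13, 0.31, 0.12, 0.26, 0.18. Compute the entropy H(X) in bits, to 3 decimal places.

2.224 bits

H = −Σ pᵢ log₂ pᵢ.
−0.13·log₂(0.13) = 0.3826
−0.31·log₂(0.31) = 0.5238
−0.12·log₂(0.12) = 0.3671
−0.26·log₂(0.26) = 0.5053
−0.18·log₂(0.18) = 0.4453
Sum ≈ 2.2241 → 2.224 bits.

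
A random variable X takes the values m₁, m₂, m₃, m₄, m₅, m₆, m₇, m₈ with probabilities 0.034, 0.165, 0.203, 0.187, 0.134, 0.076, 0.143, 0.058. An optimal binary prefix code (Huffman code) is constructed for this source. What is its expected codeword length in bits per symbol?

Repeatedly combine the two least-probable nodes; the expected code length is the sum of the merged weights.
merge 17/500 + 29/500 → 23/250
merge 19/250 + 23/250 → 21/125
merge 67/500 + 143/1000 → 277/1000
merge 33/200 + 21/125 → 333/1000
merge 187/1000 + 203/1000 → 39/100
merge 277/1000 + 333/1000 → 61/100
merge 39/100 + 61/100 → 1
L = 23/250 + 21/125 + 277/1000 + 333/1000 + 39/100 + 61/100 + 1 = 287/100 = 2.87 bits/symbol.

2.87 bits/symbol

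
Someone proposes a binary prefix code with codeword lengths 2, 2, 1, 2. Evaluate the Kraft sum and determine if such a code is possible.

1.25; no

With common denominator 2^2 = 4: Σ 2^(−ℓᵢ) = 1/4 + 1/4 + 2/4 + 1/4 = 5/4 = 1.25.
Kraft's inequality requires Σ ≤ 1; here Σ = 1.25 > 1, so no such prefix code exists.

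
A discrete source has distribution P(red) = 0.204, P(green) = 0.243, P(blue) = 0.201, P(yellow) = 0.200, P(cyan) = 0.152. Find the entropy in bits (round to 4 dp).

2.3066 bits

H = −Σ pᵢ log₂ pᵢ.
−0.204·log₂(0.204) = 0.4678
−0.243·log₂(0.243) = 0.4960
−0.201·log₂(0.201) = 0.4653
−0.200·log₂(0.200) = 0.4644
−0.152·log₂(0.152) = 0.4131
Sum ≈ 2.3066 → 2.3066 bits.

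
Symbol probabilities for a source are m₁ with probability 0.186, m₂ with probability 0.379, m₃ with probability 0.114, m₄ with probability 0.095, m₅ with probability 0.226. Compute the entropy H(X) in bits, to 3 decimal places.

2.147 bits

H = −Σ pᵢ log₂ pᵢ.
−0.186·log₂(0.186) = 0.4514
−0.379·log₂(0.379) = 0.5305
−0.114·log₂(0.114) = 0.3571
−0.095·log₂(0.095) = 0.3226
−0.226·log₂(0.226) = 0.4849
Sum ≈ 2.1465 → 2.147 bits.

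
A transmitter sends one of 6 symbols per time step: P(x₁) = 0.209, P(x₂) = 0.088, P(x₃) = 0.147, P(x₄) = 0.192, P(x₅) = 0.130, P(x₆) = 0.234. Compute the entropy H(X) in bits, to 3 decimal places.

H = −Σ pᵢ log₂ pᵢ.
−0.209·log₂(0.209) = 0.4720
−0.088·log₂(0.088) = 0.3086
−0.147·log₂(0.147) = 0.4066
−0.192·log₂(0.192) = 0.4571
−0.130·log₂(0.130) = 0.3826
−0.234·log₂(0.234) = 0.4903
Sum ≈ 2.5173 → 2.517 bits.

2.517 bits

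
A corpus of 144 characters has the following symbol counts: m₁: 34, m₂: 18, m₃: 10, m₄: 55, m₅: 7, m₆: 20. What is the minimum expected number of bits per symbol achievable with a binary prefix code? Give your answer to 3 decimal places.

Probabilities are the counts divided by 144.
Repeatedly combine the two least-probable nodes; the expected code length is the sum of the merged weights.
merge 7/144 + 5/72 → 17/144
merge 17/144 + 1/8 → 35/144
merge 5/36 + 17/72 → 3/8
merge 35/144 + 3/8 → 89/144
merge 55/144 + 89/144 → 1
L = 17/144 + 35/144 + 3/8 + 89/144 + 1 = 113/48 ≈ 2.354 bits/symbol.

2.354 bits/symbol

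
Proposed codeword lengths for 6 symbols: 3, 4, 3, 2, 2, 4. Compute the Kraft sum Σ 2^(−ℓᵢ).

0.875

With common denominator 2^4 = 16: Σ 2^(−ℓᵢ) = 2/16 + 1/16 + 2/16 + 4/16 + 4/16 + 1/16 = 14/16 = 0.875.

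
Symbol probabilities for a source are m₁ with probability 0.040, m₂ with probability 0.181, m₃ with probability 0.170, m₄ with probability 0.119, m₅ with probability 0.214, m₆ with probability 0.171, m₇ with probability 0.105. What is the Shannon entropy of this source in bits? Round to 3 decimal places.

2.685 bits

H = −Σ pᵢ log₂ pᵢ.
−0.040·log₂(0.040) = 0.1858
−0.181·log₂(0.181) = 0.4463
−0.170·log₂(0.170) = 0.4346
−0.119·log₂(0.119) = 0.3654
−0.214·log₂(0.214) = 0.4760
−0.171·log₂(0.171) = 0.4357
−0.105·log₂(0.105) = 0.3414
Sum ≈ 2.6852 → 2.685 bits.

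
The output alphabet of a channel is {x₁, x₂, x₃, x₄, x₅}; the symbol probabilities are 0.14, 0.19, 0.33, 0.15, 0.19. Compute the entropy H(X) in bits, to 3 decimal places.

2.246 bits

H = −Σ pᵢ log₂ pᵢ.
−0.14·log₂(0.14) = 0.3971
−0.19·log₂(0.19) = 0.4552
−0.33·log₂(0.33) = 0.5278
−0.15·log₂(0.15) = 0.4105
−0.19·log₂(0.19) = 0.4552
Sum ≈ 2.2459 → 2.246 bits.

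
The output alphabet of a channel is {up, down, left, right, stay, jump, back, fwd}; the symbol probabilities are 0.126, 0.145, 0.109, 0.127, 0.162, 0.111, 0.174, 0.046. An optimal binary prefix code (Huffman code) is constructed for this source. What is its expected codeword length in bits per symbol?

Repeatedly combine the two least-probable nodes; the expected code length is the sum of the merged weights.
merge 23/500 + 109/1000 → 31/200
merge 111/1000 + 63/500 → 237/1000
merge 127/1000 + 29/200 → 34/125
merge 31/200 + 81/500 → 317/1000
merge 87/500 + 237/1000 → 411/1000
merge 34/125 + 317/1000 → 589/1000
merge 411/1000 + 589/1000 → 1
L = 31/200 + 237/1000 + 34/125 + 317/1000 + 411/1000 + 589/1000 + 1 = 2981/1000 = 2.981 bits/symbol.

2.981 bits/symbol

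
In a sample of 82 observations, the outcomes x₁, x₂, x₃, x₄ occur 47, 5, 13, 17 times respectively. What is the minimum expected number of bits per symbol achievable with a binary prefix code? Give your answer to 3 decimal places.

1.646 bits/symbol

Probabilities are the counts divided by 82.
Repeatedly combine the two least-probable nodes; the expected code length is the sum of the merged weights.
merge 5/82 + 13/82 → 9/41
merge 17/82 + 9/41 → 35/82
merge 35/82 + 47/82 → 1
L = 9/41 + 35/82 + 1 = 135/82 ≈ 1.646 bits/symbol.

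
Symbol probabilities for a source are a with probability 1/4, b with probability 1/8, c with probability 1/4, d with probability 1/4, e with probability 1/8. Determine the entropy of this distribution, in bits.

Each probability is a power of 1/2, so log₂(1/p) is an integer.
H = Σ p·log₂(1/p) = 1/4·2 + 1/8·3 + 1/4·2 + 1/4·2 + 1/8·3 = 2.25 bits.

2.25 bits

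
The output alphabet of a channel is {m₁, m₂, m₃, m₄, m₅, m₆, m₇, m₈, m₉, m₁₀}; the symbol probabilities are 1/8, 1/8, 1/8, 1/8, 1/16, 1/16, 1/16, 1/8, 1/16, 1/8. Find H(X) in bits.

Each probability is a power of 1/2, so log₂(1/p) is an integer.
H = Σ p·log₂(1/p) = 1/8·3 + 1/8·3 + 1/8·3 + 1/8·3 + 1/16·4 + 1/16·4 + 1/16·4 + 1/8·3 + 1/16·4 + 1/8·3 = 3.25 bits.

3.25 bits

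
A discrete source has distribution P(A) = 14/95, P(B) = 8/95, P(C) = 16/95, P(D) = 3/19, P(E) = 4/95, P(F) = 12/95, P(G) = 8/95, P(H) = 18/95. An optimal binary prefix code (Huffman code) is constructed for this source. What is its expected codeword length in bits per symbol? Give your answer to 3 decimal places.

Repeatedly combine the two least-probable nodes; the expected code length is the sum of the merged weights.
merge 4/95 + 8/95 → 12/95
merge 8/95 + 12/95 → 4/19
merge 12/95 + 14/95 → 26/95
merge 3/19 + 16/95 → 31/95
merge 18/95 + 4/19 → 2/5
merge 26/95 + 31/95 → 3/5
merge 2/5 + 3/5 → 1
L = 12/95 + 4/19 + 26/95 + 31/95 + 2/5 + 3/5 + 1 = 279/95 ≈ 2.937 bits/symbol.

2.937 bits/symbol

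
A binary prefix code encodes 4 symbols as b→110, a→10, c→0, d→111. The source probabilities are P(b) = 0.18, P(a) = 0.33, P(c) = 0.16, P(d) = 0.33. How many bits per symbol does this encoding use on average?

L̄ = Σ pᵢ·ℓᵢ = 0.18·3 + 0.33·2 + 0.16·1 + 0.33·3 = 2.35 bits/symbol.

2.35 bits/symbol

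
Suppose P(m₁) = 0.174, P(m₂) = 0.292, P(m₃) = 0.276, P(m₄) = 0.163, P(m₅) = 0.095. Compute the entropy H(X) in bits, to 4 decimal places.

2.2194 bits

H = −Σ pᵢ log₂ pᵢ.
−0.174·log₂(0.174) = 0.4390
−0.292·log₂(0.292) = 0.5186
−0.276·log₂(0.276) = 0.5126
−0.163·log₂(0.163) = 0.4266
−0.095·log₂(0.095) = 0.3226
Sum ≈ 2.2194 → 2.2194 bits.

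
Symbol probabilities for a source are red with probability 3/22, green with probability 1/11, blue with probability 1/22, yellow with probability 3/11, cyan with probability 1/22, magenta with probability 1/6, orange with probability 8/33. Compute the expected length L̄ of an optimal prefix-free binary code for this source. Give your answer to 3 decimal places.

2.576 bits/symbol

Repeatedly combine the two least-probable nodes; the expected code length is the sum of the merged weights.
merge 1/22 + 1/22 → 1/11
merge 1/11 + 1/11 → 2/11
merge 3/22 + 1/6 → 10/33
merge 2/11 + 8/33 → 14/33
merge 3/11 + 10/33 → 19/33
merge 14/33 + 19/33 → 1
L = 1/11 + 2/11 + 10/33 + 14/33 + 19/33 + 1 = 85/33 ≈ 2.576 bits/symbol.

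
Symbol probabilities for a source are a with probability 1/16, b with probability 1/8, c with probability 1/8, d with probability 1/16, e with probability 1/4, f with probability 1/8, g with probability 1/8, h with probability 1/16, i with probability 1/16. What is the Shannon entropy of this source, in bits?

3 bits

Each probability is a power of 1/2, so log₂(1/p) is an integer.
H = Σ p·log₂(1/p) = 1/16·4 + 1/8·3 + 1/8·3 + 1/16·4 + 1/4·2 + 1/8·3 + 1/8·3 + 1/16·4 + 1/16·4 = 3 bits.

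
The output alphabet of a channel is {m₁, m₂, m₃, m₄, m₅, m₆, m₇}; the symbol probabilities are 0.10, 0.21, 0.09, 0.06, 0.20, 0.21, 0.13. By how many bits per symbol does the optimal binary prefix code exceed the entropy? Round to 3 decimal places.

0.049 bits

Entropy H = −Σ p log₂ p ≈ 2.6811 bits.
Huffman merges: 3/50+9/100→3/20; 1/10+13/100→23/100; 3/20+1/5→7/20; 21/100+21/100→21/50; 23/100+7/20→29/50; 21/50+29/50→1. L = 273/100 ≈ 2.7300.
L − H = 2.7300 − 2.6811 = 0.049 bits.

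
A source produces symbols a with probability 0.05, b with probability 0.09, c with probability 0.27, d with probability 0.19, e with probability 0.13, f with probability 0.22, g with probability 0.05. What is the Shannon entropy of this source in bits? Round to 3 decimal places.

2.573 bits

H = −Σ pᵢ log₂ pᵢ.
−0.05·log₂(0.05) = 0.2161
−0.09·log₂(0.09) = 0.3127
−0.27·log₂(0.27) = 0.5100
−0.19·log₂(0.19) = 0.4552
−0.13·log₂(0.13) = 0.3826
−0.22·log₂(0.22) = 0.4806
−0.05·log₂(0.05) = 0.2161
Sum ≈ 2.5733 → 2.573 bits.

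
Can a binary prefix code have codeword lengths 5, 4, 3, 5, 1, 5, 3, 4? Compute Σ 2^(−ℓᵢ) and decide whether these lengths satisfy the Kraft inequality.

With common denominator 2^5 = 32: Σ 2^(−ℓᵢ) = 1/32 + 2/32 + 4/32 + 1/32 + 16/32 + 1/32 + 4/32 + 2/32 = 31/32 = 0.96875.
Kraft's inequality requires Σ ≤ 1; here Σ = 0.96875 ≤ 1, so such a prefix code exists.

0.96875; yes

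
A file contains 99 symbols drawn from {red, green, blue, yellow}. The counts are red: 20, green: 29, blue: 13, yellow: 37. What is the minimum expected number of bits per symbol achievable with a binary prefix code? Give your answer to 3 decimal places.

Probabilities are the counts divided by 99.
Repeatedly combine the two least-probable nodes; the expected code length is the sum of the merged weights.
merge 13/99 + 20/99 → 1/3
merge 29/99 + 1/3 → 62/99
merge 37/99 + 62/99 → 1
L = 1/3 + 62/99 + 1 = 194/99 ≈ 1.960 bits/symbol.

1.960 bits/symbol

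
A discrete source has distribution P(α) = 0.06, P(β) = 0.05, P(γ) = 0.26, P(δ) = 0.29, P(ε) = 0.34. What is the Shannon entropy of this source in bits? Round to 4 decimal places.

2.0120 bits

H = −Σ pᵢ log₂ pᵢ.
−0.06·log₂(0.06) = 0.2435
−0.05·log₂(0.05) = 0.2161
−0.26·log₂(0.26) = 0.5053
−0.29·log₂(0.29) = 0.5179
−0.34·log₂(0.34) = 0.5292
Sum ≈ 2.0120 → 2.0120 bits.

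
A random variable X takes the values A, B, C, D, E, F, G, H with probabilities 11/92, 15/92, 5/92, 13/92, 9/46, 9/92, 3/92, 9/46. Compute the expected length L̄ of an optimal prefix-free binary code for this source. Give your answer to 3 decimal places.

Repeatedly combine the two least-probable nodes; the expected code length is the sum of the merged weights.
merge 3/92 + 5/92 → 2/23
merge 2/23 + 9/92 → 17/92
merge 11/92 + 13/92 → 6/23
merge 15/92 + 17/92 → 8/23
merge 9/46 + 9/46 → 9/23
merge 6/23 + 8/23 → 14/23
merge 9/23 + 14/23 → 1
L = 2/23 + 17/92 + 6/23 + 8/23 + 9/23 + 14/23 + 1 = 265/92 ≈ 2.880 bits/symbol.

2.880 bits/symbol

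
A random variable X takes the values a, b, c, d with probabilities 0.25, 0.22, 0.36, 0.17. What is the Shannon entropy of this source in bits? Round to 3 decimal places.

1.946 bits

H = −Σ pᵢ log₂ pᵢ.
−0.25·log₂(0.25) = 0.5000
−0.22·log₂(0.22) = 0.4806
−0.36·log₂(0.36) = 0.5306
−0.17·log₂(0.17) = 0.4346
Sum ≈ 1.9458 → 1.946 bits.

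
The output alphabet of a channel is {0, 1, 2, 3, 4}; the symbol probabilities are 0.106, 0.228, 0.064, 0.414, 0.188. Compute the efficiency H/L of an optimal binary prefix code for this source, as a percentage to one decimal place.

Entropy H = −Σ p log₂ p ≈ 2.0634 bits.
Huffman merges: 8/125+53/500→17/100; 17/100+47/250→179/500; 57/250+179/500→293/500; 207/500+293/500→1. L = 1057/500 ≈ 2.1140.
Efficiency = H/L = 2.0634/2.1140 = 97.6%.

97.6%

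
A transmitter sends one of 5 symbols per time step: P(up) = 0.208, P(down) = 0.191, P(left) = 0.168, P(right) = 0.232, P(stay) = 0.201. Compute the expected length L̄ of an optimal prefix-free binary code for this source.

Repeatedly combine the two least-probable nodes; the expected code length is the sum of the merged weights.
merge 21/125 + 191/1000 → 359/1000
merge 201/1000 + 26/125 → 409/1000
merge 29/125 + 359/1000 → 591/1000
merge 409/1000 + 591/1000 → 1
L = 359/1000 + 409/1000 + 591/1000 + 1 = 2359/1000 = 2.359 bits/symbol.

2.359 bits/symbol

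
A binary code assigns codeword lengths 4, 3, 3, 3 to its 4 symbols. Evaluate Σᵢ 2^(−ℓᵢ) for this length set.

0.4375

With common denominator 2^4 = 16: Σ 2^(−ℓᵢ) = 1/16 + 2/16 + 2/16 + 2/16 = 7/16 = 0.4375.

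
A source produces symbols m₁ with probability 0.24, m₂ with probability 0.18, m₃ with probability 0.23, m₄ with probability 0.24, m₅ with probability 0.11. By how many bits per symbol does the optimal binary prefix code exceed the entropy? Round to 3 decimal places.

Entropy H = −Σ p log₂ p ≈ 2.2715 bits.
Huffman merges: 11/100+9/50→29/100; 23/100+6/25→47/100; 6/25+29/100→53/100; 47/100+53/100→1. L = 229/100 ≈ 2.2900.
L − H = 2.2900 − 2.2715 = 0.018 bits.

0.018 bits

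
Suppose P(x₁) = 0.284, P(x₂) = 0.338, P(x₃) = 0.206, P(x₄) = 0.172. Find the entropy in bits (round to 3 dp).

1.951 bits

H = −Σ pᵢ log₂ pᵢ.
−0.284·log₂(0.284) = 0.5158
−0.338·log₂(0.338) = 0.5289
−0.206·log₂(0.206) = 0.4695
−0.172·log₂(0.172) = 0.4368
Sum ≈ 1.9510 → 1.951 bits.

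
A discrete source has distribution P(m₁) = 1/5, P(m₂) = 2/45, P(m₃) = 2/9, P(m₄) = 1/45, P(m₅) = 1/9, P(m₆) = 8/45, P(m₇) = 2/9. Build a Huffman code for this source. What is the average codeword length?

Repeatedly combine the two least-probable nodes; the expected code length is the sum of the merged weights.
merge 1/45 + 2/45 → 1/15
merge 1/15 + 1/9 → 8/45
merge 8/45 + 8/45 → 16/45
merge 1/5 + 2/9 → 19/45
merge 2/9 + 16/45 → 26/45
merge 19/45 + 26/45 → 1
L = 1/15 + 8/45 + 16/45 + 19/45 + 26/45 + 1 = 13/5 = 2.6 bits/symbol.

2.6 bits/symbol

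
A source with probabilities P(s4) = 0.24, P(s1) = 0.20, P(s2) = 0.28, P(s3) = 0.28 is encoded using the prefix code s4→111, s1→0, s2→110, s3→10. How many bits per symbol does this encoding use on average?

L̄ = Σ pᵢ·ℓᵢ = 0.24·3 + 0.20·1 + 0.28·3 + 0.28·2 = 2.32 bits/symbol.

2.32 bits/symbol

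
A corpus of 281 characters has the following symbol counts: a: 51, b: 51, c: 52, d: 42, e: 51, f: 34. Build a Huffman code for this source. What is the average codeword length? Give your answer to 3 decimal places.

Probabilities are the counts divided by 281.
Repeatedly combine the two least-probable nodes; the expected code length is the sum of the merged weights.
merge 34/281 + 42/281 → 76/281
merge 51/281 + 51/281 → 102/281
merge 51/281 + 52/281 → 103/281
merge 76/281 + 102/281 → 178/281
merge 103/281 + 178/281 → 1
L = 76/281 + 102/281 + 103/281 + 178/281 + 1 = 740/281 ≈ 2.633 bits/symbol.

2.633 bits/symbol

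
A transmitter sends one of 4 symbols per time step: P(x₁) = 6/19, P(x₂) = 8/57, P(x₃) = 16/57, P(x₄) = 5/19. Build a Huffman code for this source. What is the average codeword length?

Repeatedly combine the two least-probable nodes; the expected code length is the sum of the merged weights.
merge 8/57 + 5/19 → 23/57
merge 16/57 + 6/19 → 34/57
merge 23/57 + 34/57 → 1
L = 23/57 + 34/57 + 1 = 2 bits/symbol.

2 bits/symbol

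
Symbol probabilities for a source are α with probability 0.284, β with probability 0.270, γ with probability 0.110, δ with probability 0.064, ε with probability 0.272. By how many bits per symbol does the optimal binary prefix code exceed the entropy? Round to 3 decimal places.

Entropy H = −Σ p log₂ p ≈ 2.1408 bits.
Huffman merges: 8/125+11/100→87/500; 87/500+27/100→111/250; 34/125+71/250→139/250; 111/250+139/250→1. L = 1087/500 ≈ 2.1740.
L − H = 2.1740 − 2.1408 = 0.033 bits.

0.033 bits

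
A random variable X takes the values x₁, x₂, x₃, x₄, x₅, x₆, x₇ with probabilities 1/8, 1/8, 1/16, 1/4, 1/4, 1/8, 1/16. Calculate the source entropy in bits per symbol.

Each probability is a power of 1/2, so log₂(1/p) is an integer.
H = Σ p·log₂(1/p) = 1/8·3 + 1/8·3 + 1/16·4 + 1/4·2 + 1/4·2 + 1/8·3 + 1/16·4 = 2.625 bits.

2.625 bits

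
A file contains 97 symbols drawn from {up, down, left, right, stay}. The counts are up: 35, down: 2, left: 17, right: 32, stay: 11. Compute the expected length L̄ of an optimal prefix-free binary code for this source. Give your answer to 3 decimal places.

Probabilities are the counts divided by 97.
Repeatedly combine the two least-probable nodes; the expected code length is the sum of the merged weights.
merge 2/97 + 11/97 → 13/97
merge 13/97 + 17/97 → 30/97
merge 30/97 + 32/97 → 62/97
merge 35/97 + 62/97 → 1
L = 13/97 + 30/97 + 62/97 + 1 = 202/97 ≈ 2.082 bits/symbol.

2.082 bits/symbol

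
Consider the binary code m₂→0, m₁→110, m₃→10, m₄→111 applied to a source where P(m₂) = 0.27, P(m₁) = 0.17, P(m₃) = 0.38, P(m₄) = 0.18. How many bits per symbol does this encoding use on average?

2.08 bits/symbol

L̄ = Σ pᵢ·ℓᵢ = 0.27·1 + 0.17·3 + 0.38·2 + 0.18·3 = 2.08 bits/symbol.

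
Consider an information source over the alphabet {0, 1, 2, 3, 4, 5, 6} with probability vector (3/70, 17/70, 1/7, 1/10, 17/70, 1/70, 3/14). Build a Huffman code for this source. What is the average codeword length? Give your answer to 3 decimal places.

2.514 bits/symbol

Repeatedly combine the two least-probable nodes; the expected code length is the sum of the merged weights.
merge 1/70 + 3/70 → 2/35
merge 2/35 + 1/10 → 11/70
merge 1/7 + 11/70 → 3/10
merge 3/14 + 17/70 → 16/35
merge 17/70 + 3/10 → 19/35
merge 16/35 + 19/35 → 1
L = 2/35 + 11/70 + 3/10 + 16/35 + 19/35 + 1 = 88/35 ≈ 2.514 bits/symbol.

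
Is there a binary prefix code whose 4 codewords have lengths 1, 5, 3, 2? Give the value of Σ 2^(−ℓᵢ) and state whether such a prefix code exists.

0.90625; yes

With common denominator 2^5 = 32: Σ 2^(−ℓᵢ) = 16/32 + 1/32 + 4/32 + 8/32 = 29/32 = 0.90625.
Kraft's inequality requires Σ ≤ 1; here Σ = 0.90625 ≤ 1, so such a prefix code exists.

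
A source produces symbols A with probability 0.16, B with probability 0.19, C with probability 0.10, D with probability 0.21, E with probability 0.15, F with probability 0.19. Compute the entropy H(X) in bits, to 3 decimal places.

2.549 bits

H = −Σ pᵢ log₂ pᵢ.
−0.16·log₂(0.16) = 0.4230
−0.19·log₂(0.19) = 0.4552
−0.10·log₂(0.10) = 0.3322
−0.21·log₂(0.21) = 0.4728
−0.15·log₂(0.15) = 0.4105
−0.19·log₂(0.19) = 0.4552
Sum ≈ 2.5490 → 2.549 bits.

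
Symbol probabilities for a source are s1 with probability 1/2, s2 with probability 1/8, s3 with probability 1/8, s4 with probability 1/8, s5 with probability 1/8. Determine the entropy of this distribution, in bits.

2 bits

Each probability is a power of 1/2, so log₂(1/p) is an integer.
H = Σ p·log₂(1/p) = 1/2·1 + 1/8·3 + 1/8·3 + 1/8·3 + 1/8·3 = 2 bits.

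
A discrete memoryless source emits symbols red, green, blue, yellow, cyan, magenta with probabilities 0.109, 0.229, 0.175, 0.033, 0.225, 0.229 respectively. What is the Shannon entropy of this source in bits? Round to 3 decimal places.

2.409 bits

H = −Σ pᵢ log₂ pᵢ.
−0.109·log₂(0.109) = 0.3485
−0.229·log₂(0.229) = 0.4870
−0.175·log₂(0.175) = 0.4401
−0.033·log₂(0.033) = 0.1624
−0.225·log₂(0.225) = 0.4842
−0.229·log₂(0.229) = 0.4870
Sum ≈ 2.4092 → 2.409 bits.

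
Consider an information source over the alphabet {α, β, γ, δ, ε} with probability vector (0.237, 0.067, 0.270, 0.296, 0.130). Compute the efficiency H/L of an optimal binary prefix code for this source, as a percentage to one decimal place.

Entropy H = −Σ p log₂ p ≈ 2.1661 bits.
Huffman merges: 67/1000+13/100→197/1000; 197/1000+237/1000→217/500; 27/100+37/125→283/500; 217/500+283/500→1. L = 2197/1000 ≈ 2.1970.
Efficiency = H/L = 2.1661/2.1970 = 98.6%.

98.6%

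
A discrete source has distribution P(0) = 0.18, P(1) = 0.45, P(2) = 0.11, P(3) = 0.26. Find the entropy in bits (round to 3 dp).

1.819 bits

H = −Σ pᵢ log₂ pᵢ.
−0.18·log₂(0.18) = 0.4453
−0.45·log₂(0.45) = 0.5184
−0.11·log₂(0.11) = 0.3503
−0.26·log₂(0.26) = 0.5053
Sum ≈ 1.8193 → 1.819 bits.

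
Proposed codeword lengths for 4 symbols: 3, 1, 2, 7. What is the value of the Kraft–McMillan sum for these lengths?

With common denominator 2^7 = 128: Σ 2^(−ℓᵢ) = 16/128 + 64/128 + 32/128 + 1/128 = 113/128 = 0.8828125.

0.8828125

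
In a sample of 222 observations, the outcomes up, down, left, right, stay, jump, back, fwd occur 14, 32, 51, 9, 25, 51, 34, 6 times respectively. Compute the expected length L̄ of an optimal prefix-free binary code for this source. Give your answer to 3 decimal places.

2.739 bits/symbol

Probabilities are the counts divided by 222.
Repeatedly combine the two least-probable nodes; the expected code length is the sum of the merged weights.
merge 1/37 + 3/74 → 5/74
merge 7/111 + 5/74 → 29/222
merge 25/222 + 29/222 → 9/37
merge 16/111 + 17/111 → 11/37
merge 17/74 + 17/74 → 17/37
merge 9/37 + 11/37 → 20/37
merge 17/37 + 20/37 → 1
L = 5/74 + 29/222 + 9/37 + 11/37 + 17/37 + 20/37 + 1 = 304/111 ≈ 2.739 bits/symbol.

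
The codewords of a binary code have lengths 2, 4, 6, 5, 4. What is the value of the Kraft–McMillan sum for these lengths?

With common denominator 2^6 = 64: Σ 2^(−ℓᵢ) = 16/64 + 4/64 + 1/64 + 2/64 + 4/64 = 27/64 = 0.421875.

0.421875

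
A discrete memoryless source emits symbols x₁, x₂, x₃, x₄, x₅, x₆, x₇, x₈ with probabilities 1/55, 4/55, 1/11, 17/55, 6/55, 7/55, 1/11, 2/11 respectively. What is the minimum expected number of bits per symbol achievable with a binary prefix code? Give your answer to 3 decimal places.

Repeatedly combine the two least-probable nodes; the expected code length is the sum of the merged weights.
merge 1/55 + 4/55 → 1/11
merge 1/11 + 1/11 → 2/11
merge 1/11 + 6/55 → 1/5
merge 7/55 + 2/11 → 17/55
merge 2/11 + 1/5 → 21/55
merge 17/55 + 17/55 → 34/55
merge 21/55 + 34/55 → 1
L = 1/11 + 2/11 + 1/5 + 17/55 + 21/55 + 34/55 + 1 = 153/55 ≈ 2.782 bits/symbol.

2.782 bits/symbol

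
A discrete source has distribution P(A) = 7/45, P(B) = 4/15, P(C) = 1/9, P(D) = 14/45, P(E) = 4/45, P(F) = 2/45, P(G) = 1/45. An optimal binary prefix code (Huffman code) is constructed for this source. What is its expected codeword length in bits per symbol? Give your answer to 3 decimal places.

Repeatedly combine the two least-probable nodes; the expected code length is the sum of the merged weights.
merge 1/45 + 2/45 → 1/15
merge 1/15 + 4/45 → 7/45
merge 1/9 + 7/45 → 4/15
merge 7/45 + 4/15 → 19/45
merge 4/15 + 14/45 → 26/45
merge 19/45 + 26/45 → 1
L = 1/15 + 7/45 + 4/15 + 19/45 + 26/45 + 1 = 112/45 ≈ 2.489 bits/symbol.

2.489 bits/symbol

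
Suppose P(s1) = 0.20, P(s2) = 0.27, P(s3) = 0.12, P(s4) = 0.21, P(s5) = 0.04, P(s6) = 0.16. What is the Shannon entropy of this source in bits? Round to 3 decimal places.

H = −Σ pᵢ log₂ pᵢ.
−0.20·log₂(0.20) = 0.4644
−0.27·log₂(0.27) = 0.5100
−0.12·log₂(0.12) = 0.3671
−0.21·log₂(0.21) = 0.4728
−0.04·log₂(0.04) = 0.1858
−0.16·log₂(0.16) = 0.4230
Sum ≈ 2.4231 → 2.423 bits.

2.423 bits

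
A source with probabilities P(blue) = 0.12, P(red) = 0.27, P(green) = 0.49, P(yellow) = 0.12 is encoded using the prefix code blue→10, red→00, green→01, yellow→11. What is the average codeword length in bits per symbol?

L̄ = Σ pᵢ·ℓᵢ = 0.12·2 + 0.27·2 + 0.49·2 + 0.12·2 = 2 bits/symbol.

2 bits/symbol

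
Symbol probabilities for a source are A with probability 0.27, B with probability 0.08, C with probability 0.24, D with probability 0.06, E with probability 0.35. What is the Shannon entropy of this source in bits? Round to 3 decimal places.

2.069 bits

H = −Σ pᵢ log₂ pᵢ.
−0.27·log₂(0.27) = 0.5100
−0.08·log₂(0.08) = 0.2915
−0.24·log₂(0.24) = 0.4941
−0.06·log₂(0.06) = 0.2435
−0.35·log₂(0.35) = 0.5301
Sum ≈ 2.0693 → 2.069 bits.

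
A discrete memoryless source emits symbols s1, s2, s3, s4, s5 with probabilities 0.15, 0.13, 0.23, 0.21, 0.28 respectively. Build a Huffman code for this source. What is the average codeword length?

Repeatedly combine the two least-probable nodes; the expected code length is the sum of the merged weights.
merge 13/100 + 3/20 → 7/25
merge 21/100 + 23/100 → 11/25
merge 7/25 + 7/25 → 14/25
merge 11/25 + 14/25 → 1
L = 7/25 + 11/25 + 14/25 + 1 = 57/25 = 2.28 bits/symbol.

2.28 bits/symbol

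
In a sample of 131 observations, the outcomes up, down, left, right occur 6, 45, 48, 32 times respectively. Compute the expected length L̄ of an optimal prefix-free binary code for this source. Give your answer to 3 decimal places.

Probabilities are the counts divided by 131.
Repeatedly combine the two least-probable nodes; the expected code length is the sum of the merged weights.
merge 6/131 + 32/131 → 38/131
merge 38/131 + 45/131 → 83/131
merge 48/131 + 83/131 → 1
L = 38/131 + 83/131 + 1 = 252/131 ≈ 1.924 bits/symbol.

1.924 bits/symbol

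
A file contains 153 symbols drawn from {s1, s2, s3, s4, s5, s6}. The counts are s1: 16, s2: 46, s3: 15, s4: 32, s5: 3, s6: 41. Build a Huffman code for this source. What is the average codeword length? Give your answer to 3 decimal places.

Probabilities are the counts divided by 153.
Repeatedly combine the two least-probable nodes; the expected code length is the sum of the merged weights.
merge 1/51 + 5/51 → 2/17
merge 16/153 + 2/17 → 2/9
merge 32/153 + 2/9 → 22/51
merge 41/153 + 46/153 → 29/51
merge 22/51 + 29/51 → 1
L = 2/17 + 2/9 + 22/51 + 29/51 + 1 = 358/153 ≈ 2.340 bits/symbol.

2.340 bits/symbol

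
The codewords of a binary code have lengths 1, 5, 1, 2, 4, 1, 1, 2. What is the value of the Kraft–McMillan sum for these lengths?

2.59375

With common denominator 2^5 = 32: Σ 2^(−ℓᵢ) = 16/32 + 1/32 + 16/32 + 8/32 + 2/32 + 16/32 + 16/32 + 8/32 = 83/32 = 2.59375.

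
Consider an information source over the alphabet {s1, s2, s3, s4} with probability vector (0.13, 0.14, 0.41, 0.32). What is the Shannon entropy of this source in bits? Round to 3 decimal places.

1.833 bits

H = −Σ pᵢ log₂ pᵢ.
−0.13·log₂(0.13) = 0.3826
−0.14·log₂(0.14) = 0.3971
−0.41·log₂(0.41) = 0.5274
−0.32·log₂(0.32) = 0.5260
Sum ≈ 1.8332 → 1.833 bits.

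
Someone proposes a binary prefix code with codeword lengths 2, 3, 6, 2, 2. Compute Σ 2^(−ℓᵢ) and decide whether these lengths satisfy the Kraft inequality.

0.890625; yes

With common denominator 2^6 = 64: Σ 2^(−ℓᵢ) = 16/64 + 8/64 + 1/64 + 16/64 + 16/64 = 57/64 = 0.890625.
Kraft's inequality requires Σ ≤ 1; here Σ = 0.890625 ≤ 1, so such a prefix code exists.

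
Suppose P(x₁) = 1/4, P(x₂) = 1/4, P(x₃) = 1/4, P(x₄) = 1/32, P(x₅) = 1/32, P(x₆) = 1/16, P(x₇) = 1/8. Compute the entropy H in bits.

Each probability is a power of 1/2, so log₂(1/p) is an integer.
H = Σ p·log₂(1/p) = 1/4·2 + 1/4·2 + 1/4·2 + 1/32·5 + 1/32·5 + 1/16·4 + 1/8·3 = 2.4375 bits.

2.4375 bits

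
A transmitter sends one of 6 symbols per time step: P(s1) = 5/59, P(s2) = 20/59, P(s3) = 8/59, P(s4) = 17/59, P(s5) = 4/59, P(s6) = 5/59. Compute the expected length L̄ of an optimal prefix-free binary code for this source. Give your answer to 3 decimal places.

2.373 bits/symbol

Repeatedly combine the two least-probable nodes; the expected code length is the sum of the merged weights.
merge 4/59 + 5/59 → 9/59
merge 5/59 + 8/59 → 13/59
merge 9/59 + 13/59 → 22/59
merge 17/59 + 20/59 → 37/59
merge 22/59 + 37/59 → 1
L = 9/59 + 13/59 + 22/59 + 37/59 + 1 = 140/59 ≈ 2.373 bits/symbol.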